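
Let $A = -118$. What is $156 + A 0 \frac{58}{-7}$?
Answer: $156$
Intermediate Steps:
$156 + A 0 \frac{58}{-7} = 156 - 118 \cdot 0 \frac{58}{-7} = 156 - 118 \cdot 0 \cdot 58 \left(- \frac{1}{7}\right) = 156 - 118 \cdot 0 \left(- \frac{58}{7}\right) = 156 - 0 = 156 + 0 = 156$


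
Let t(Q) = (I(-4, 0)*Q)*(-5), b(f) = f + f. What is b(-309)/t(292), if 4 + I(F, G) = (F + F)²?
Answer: 103/14600 ≈ 0.0070548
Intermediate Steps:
b(f) = 2*f
I(F, G) = -4 + 4*F² (I(F, G) = -4 + (F + F)² = -4 + (2*F)² = -4 + 4*F²)
t(Q) = -300*Q (t(Q) = ((-4 + 4*(-4)²)*Q)*(-5) = ((-4 + 4*16)*Q)*(-5) = ((-4 + 64)*Q)*(-5) = (60*Q)*(-5) = -300*Q)
b(-309)/t(292) = (2*(-309))/((-300*292)) = -618/(-87600) = -618*(-1/87600) = 103/14600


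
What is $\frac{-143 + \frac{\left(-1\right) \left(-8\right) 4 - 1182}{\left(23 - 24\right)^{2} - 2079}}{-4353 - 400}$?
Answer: $\frac{148002}{4938367} \approx 0.02997$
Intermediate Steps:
$\frac{-143 + \frac{\left(-1\right) \left(-8\right) 4 - 1182}{\left(23 - 24\right)^{2} - 2079}}{-4353 - 400} = \frac{-143 + \frac{8 \cdot 4 - 1182}{\left(-1\right)^{2} - 2079}}{-4353 - 400} = \frac{-143 + \frac{32 - 1182}{1 - 2079}}{-4753} = \left(-143 - \frac{1150}{-2078}\right) \left(- \frac{1}{4753}\right) = \left(-143 - - \frac{575}{1039}\right) \left(- \frac{1}{4753}\right) = \left(-143 + \frac{575}{1039}\right) \left(- \frac{1}{4753}\right) = \left(- \frac{148002}{1039}\right) \left(- \frac{1}{4753}\right) = \frac{148002}{4938367}$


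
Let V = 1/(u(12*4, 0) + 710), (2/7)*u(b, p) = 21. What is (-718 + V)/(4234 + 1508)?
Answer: -562552/4498857 ≈ -0.12504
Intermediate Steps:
u(b, p) = 147/2 (u(b, p) = (7/2)*21 = 147/2)
V = 2/1567 (V = 1/(147/2 + 710) = 1/(1567/2) = 2/1567 ≈ 0.0012763)
(-718 + V)/(4234 + 1508) = (-718 + 2/1567)/(4234 + 1508) = -1125104/1567/5742 = -1125104/1567*1/5742 = -562552/4498857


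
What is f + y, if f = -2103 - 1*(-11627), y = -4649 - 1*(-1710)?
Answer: 6585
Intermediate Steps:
y = -2939 (y = -4649 + 1710 = -2939)
f = 9524 (f = -2103 + 11627 = 9524)
f + y = 9524 - 2939 = 6585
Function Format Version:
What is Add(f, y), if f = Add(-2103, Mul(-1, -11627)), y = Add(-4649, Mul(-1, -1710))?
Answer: 6585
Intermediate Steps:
y = -2939 (y = Add(-4649, 1710) = -2939)
f = 9524 (f = Add(-2103, 11627) = 9524)
Add(f, y) = Add(9524, -2939) = 6585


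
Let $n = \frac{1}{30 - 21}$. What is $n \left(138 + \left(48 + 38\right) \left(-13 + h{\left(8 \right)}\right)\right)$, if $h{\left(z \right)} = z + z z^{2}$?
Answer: $4860$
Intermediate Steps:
$h{\left(z \right)} = z + z^{3}$
$n = \frac{1}{9} \approx 0.11111$
$n \left(138 + \left(48 + 38\right) \left(-13 + h{\left(8 \right)}\right)\right) = \frac{138 + \left(48 + 38\right) \left(-13 + \left(8 + 8^{3}\right)\right)}{9} = \frac{138 + 86 \left(-13 + \left(8 + 512\right)\right)}{9} = \frac{138 + 86 \left(-13 + 520\right)}{9} = \frac{138 + 86 \cdot 507}{9} = \frac{138 + 43602}{9} = \frac{1}{9} \cdot 43740 = 4860$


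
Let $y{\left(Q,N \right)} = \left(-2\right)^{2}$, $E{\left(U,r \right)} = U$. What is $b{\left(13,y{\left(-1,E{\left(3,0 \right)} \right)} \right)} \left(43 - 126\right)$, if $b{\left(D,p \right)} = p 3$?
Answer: $-996$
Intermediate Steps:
$y{\left(Q,N \right)} = 4$
$b{\left(D,p \right)} = 3 p$
$b{\left(13,y{\left(-1,E{\left(3,0 \right)} \right)} \right)} \left(43 - 126\right) = 3 \cdot 4 \left(43 - 126\right) = 12 \left(-83\right) = -996$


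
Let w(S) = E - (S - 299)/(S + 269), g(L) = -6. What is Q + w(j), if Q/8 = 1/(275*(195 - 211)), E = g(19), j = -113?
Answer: -72089/21450 ≈ -3.3608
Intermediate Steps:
E = -6
Q = -1/550 (Q = 8/((275*(195 - 211))) = 8/((275*(-16))) = 8/(-4400) = 8*(-1/4400) = -1/550 ≈ -0.0018182)
w(S) = -6 - (-299 + S)/(269 + S) (w(S) = -6 - (S - 299)/(S + 269) = -6 - (-299 + S)/(269 + S))
Q + w(j) = -1/550 + (-1315 - 7*(-113))/(269 - 113) = -1/550 + (-1315 + 791)/156 = -1/550 + (1/156)*(-524) = -1/550 - 131/39 = -72089/21450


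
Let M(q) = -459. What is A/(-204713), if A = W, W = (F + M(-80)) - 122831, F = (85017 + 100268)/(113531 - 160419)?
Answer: 5781006805/9598583144 ≈ 0.60228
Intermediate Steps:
F = -185285/46888 (F = 185285/(-46888) = 185285*(-1/46888) = -185285/46888 ≈ -3.9517)
W = -5781006805/46888 (W = (-185285/46888 - 459) - 122831 = -21706877/46888 - 122831 = -5781006805/46888 ≈ -1.2329e+5)
A = -5781006805/46888 ≈ -1.2329e+5
A/(-204713) = -5781006805/46888/(-204713) = -5781006805/46888*(-1/204713) = 5781006805/9598583144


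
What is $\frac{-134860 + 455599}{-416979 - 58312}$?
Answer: $- \frac{320739}{475291} \approx -0.67483$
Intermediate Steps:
$\frac{-134860 + 455599}{-416979 - 58312} = \frac{320739}{-475291} = 320739 \left(- \frac{1}{475291}\right) = - \frac{320739}{475291}$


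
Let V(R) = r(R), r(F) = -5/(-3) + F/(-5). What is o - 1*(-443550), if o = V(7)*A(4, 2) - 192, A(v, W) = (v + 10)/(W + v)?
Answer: 19951138/45 ≈ 4.4336e+5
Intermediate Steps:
r(F) = 5/3 - F/5 (r(F) = -5*(-⅓) + F*(-⅕) = 5/3 - F/5)
A(v, W) = (10 + v)/(W + v)
V(R) = 5/3 - R/5
o = -8612/45 (o = (5/3 - ⅕*7)*((10 + 4)/(2 + 4)) - 192 = (5/3 - 7/5)*(14/6) - 192 = 4*((⅙)*14)/15 - 192 = (4/15)*(7/3) - 192 = 28/45 - 192 = -8612/45 ≈ -191.38)
o - 1*(-443550) = -8612/45 - 1*(-443550) = -8612/45 + 443550 = 19951138/45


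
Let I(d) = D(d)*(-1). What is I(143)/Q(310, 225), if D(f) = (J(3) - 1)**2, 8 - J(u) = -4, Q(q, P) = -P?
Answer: 121/225 ≈ 0.53778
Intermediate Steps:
J(u) = 12 (J(u) = 8 - 1*(-4) = 8 + 4 = 12)
D(f) = 121 (D(f) = (12 - 1)**2 = 11**2 = 121)
I(d) = -121 (I(d) = 121*(-1) = -121)
I(143)/Q(310, 225) = -121/((-1*225)) = -121/(-225) = -121*(-1/225) = 121/225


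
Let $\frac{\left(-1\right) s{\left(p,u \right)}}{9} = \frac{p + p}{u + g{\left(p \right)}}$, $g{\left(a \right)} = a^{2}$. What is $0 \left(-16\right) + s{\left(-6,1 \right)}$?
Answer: $\frac{108}{37} \approx 2.9189$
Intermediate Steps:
$s{\left(p,u \right)} = - \frac{18 p}{u + p^{2}}$ ($s{\left(p,u \right)} = - 9 \frac{p + p}{u + p^{2}} = - 9 \frac{2 p}{u + p^{2}} = - \frac{18 p}{u + p^{2}}$)
$0 \left(-16\right) + s{\left(-6,1 \right)} = 0 \left(-16\right) - - \frac{108}{1 + \left(-6\right)^{2}} = 0 - - \frac{108}{1 + 36} = 0 - - \frac{108}{37} = 0 - \left(-108\right) \frac{1}{37} = 0 + \frac{108}{37} = \frac{108}{37}$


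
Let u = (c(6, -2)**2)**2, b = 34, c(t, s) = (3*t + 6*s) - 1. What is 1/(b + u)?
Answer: 1/659 ≈ 0.0015175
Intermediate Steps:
c(t, s) = -1 + 3*t + 6*s
u = 625 (u = ((-1 + 3*6 + 6*(-2))**2)**2 = ((-1 + 18 - 12)**2)**2 = (5**2)**2 = 25**2 = 625)
1/(b + u) = 1/(34 + 625) = 1/659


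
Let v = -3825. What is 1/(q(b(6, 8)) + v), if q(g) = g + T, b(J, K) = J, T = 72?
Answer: -1/3747 ≈ -0.00026688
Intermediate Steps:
q(g) = 72 + g (q(g) = g + 72 = 72 + g)
1/(q(b(6, 8)) + v) = 1/((72 + 6) - 3825) = 1/(78 - 3825) = 1/(-3747) = -1/3747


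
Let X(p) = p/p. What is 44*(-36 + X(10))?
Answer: -1540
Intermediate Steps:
X(p) = 1
44*(-36 + X(10)) = 44*(-36 + 1) = 44*(-35) = -1540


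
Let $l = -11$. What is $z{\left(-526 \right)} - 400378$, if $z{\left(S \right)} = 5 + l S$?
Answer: $-394587$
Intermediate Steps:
$z{\left(S \right)} = 5 - 11 S$
$z{\left(-526 \right)} - 400378 = \left(5 - -5786\right) - 400378 = \left(5 + 5786\right) - 400378 = 5791 - 400378 = -394587$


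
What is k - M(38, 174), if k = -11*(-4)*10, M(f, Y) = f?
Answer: 402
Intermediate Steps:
k = 440 (k = 44*10 = 440)
k - M(38, 174) = 440 - 1*38 = 440 - 38 = 402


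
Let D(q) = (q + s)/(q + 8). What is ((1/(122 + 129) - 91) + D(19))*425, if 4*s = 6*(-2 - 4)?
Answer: -261022250/6777 ≈ -38516.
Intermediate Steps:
s = -9 (s = (6*(-2 - 4))/4 = (6*(-6))/4 = (¼)*(-36) = -9)
D(q) = (-9 + q)/(8 + q) (D(q) = (q - 9)/(q + 8) = (-9 + q)/(8 + q))
((1/(122 + 129) - 91) + D(19))*425 = ((1/(122 + 129) - 91) + (-9 + 19)/(8 + 19))*425 = ((1/251 - 91) + 10/27)*425 = ((1/251 - 91) + (1/27)*10)*425 = (-22840/251 + 10/27)*425 = -614170/6777*425 = -261022250/6777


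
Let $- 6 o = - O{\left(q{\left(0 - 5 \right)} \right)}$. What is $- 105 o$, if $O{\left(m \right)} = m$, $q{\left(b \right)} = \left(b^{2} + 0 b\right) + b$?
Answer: $-350$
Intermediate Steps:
$q{\left(b \right)} = b + b^{2}$ ($q{\left(b \right)} = \left(b^{2} + 0\right) + b = b^{2} + b = b + b^{2}$)
$o = \frac{10}{3}$ ($o = - \frac{\left(-1\right) \left(0 - 5\right) \left(1 + \left(0 - 5\right)\right)}{6} = - \frac{\left(-1\right) \left(- 5 \left(1 - 5\right)\right)}{6} = - \frac{\left(-1\right) \left(\left(-5\right) \left(-4\right)\right)}{6} = - \frac{\left(-1\right) 20}{6} = \left(- \frac{1}{6}\right) \left(-20\right) = \frac{10}{3} \approx 3.3333$)
$- 105 o = \left(-105\right) \frac{10}{3} = -350$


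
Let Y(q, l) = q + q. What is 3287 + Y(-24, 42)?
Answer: 3239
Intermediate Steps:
Y(q, l) = 2*q
3287 + Y(-24, 42) = 3287 + 2*(-24) = 3287 - 48 = 3239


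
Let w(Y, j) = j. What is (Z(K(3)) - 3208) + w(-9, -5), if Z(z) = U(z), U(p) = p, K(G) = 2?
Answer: -3211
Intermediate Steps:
Z(z) = z
(Z(K(3)) - 3208) + w(-9, -5) = (2 - 3208) - 5 = -3206 - 5 = -3211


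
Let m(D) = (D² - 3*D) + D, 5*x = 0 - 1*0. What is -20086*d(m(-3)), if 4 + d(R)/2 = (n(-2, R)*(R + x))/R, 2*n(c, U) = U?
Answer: -140602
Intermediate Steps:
x = 0 (x = (0 - 1*0)/5 = (0 + 0)/5 = (⅕)*0 = 0)
m(D) = D² - 2*D
n(c, U) = U/2
d(R) = -8 + R (d(R) = -8 + 2*(((R/2)*(R + 0))/R) = -8 + 2*(((R/2)*R)/R) = -8 + 2*((R²/2)/R) = -8 + 2*(R/2) = -8 + R)
-20086*d(m(-3)) = -20086*(-8 - 3*(-2 - 3)) = -20086*(-8 - 3*(-5)) = -20086*(-8 + 15) = -20086*7 = -140602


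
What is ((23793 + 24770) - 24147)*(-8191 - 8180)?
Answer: -399714336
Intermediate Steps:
((23793 + 24770) - 24147)*(-8191 - 8180) = (48563 - 24147)*(-16371) = 24416*(-16371) = -399714336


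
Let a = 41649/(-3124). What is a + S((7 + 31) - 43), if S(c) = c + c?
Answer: -72889/3124 ≈ -23.332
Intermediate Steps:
S(c) = 2*c
a = -41649/3124 (a = 41649*(-1/3124) = -41649/3124 ≈ -13.332)
a + S((7 + 31) - 43) = -41649/3124 + 2*((7 + 31) - 43) = -41649/3124 + 2*(38 - 43) = -41649/3124 + 2*(-5) = -41649/3124 - 10 = -72889/3124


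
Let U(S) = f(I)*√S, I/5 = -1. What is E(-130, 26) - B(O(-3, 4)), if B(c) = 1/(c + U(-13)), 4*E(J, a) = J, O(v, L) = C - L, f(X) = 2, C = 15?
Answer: (-130*√13 + 717*I)/(2*(-11*I + 2*√13)) ≈ -32.564 + 0.041683*I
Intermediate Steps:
I = -5 (I = 5*(-1) = -5)
O(v, L) = 15 - L
E(J, a) = J/4
U(S) = 2*√S
B(c) = 1/(c + 2*I*√13) (B(c) = 1/(c + 2*√(-13)) = 1/(c + 2*(I*√13)) = 1/(c + 2*I*√13))
E(-130, 26) - B(O(-3, 4)) = (¼)*(-130) - 1/((15 - 1*4) + 2*I*√13) = -65/2 - 1/((15 - 4) + 2*I*√13) = -65/2 - 1/(11 + 2*I*√13)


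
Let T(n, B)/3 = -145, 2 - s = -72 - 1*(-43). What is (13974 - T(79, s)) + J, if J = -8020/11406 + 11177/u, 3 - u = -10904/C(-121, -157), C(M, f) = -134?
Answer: 427206641890/29946453 ≈ 14266.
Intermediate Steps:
s = 31 (s = 2 - (-72 - 1*(-43)) = 2 - (-72 + 43) = 2 - 1*(-29) = 2 + 29 = 31)
u = -5251/67 (u = 3 - (-10904)/(-134) = 3 - (-10904)*(-1)/134 = 3 - 1*5452/67 = 3 - 5452/67 = -5251/67 ≈ -78.373)
T(n, B) = -435 (T(n, B) = 3*(-145) = -435)
J = -4291799387/29946453 (J = -8020/11406 + 11177/(-5251/67) = -8020*1/11406 + 11177*(-67/5251) = -4010/5703 - 748859/5251 = -4291799387/29946453 ≈ -143.32)
(13974 - T(79, s)) + J = (13974 - 1*(-435)) - 4291799387/29946453 = (13974 + 435) - 4291799387/29946453 = 14409 - 4291799387/29946453 = 427206641890/29946453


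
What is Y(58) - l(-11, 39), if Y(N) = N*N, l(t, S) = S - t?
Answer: 3314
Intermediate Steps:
Y(N) = N²
Y(58) - l(-11, 39) = 58² - (39 - 1*(-11)) = 3364 - (39 + 11) = 3364 - 1*50 = 3364 - 50 = 3314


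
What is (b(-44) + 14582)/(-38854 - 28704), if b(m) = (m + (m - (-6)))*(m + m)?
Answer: -10899/33779 ≈ -0.32266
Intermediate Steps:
b(m) = 2*m*(6 + 2*m) (b(m) = (m + (m - 1*(-6)))*(2*m) = (m + (m + 6))*(2*m) = (m + (6 + m))*(2*m) = (6 + 2*m)*(2*m) = 2*m*(6 + 2*m))
(b(-44) + 14582)/(-38854 - 28704) = (4*(-44)*(3 - 44) + 14582)/(-38854 - 28704) = (4*(-44)*(-41) + 14582)/(-67558) = (7216 + 14582)*(-1/67558) = 21798*(-1/67558) = -10899/33779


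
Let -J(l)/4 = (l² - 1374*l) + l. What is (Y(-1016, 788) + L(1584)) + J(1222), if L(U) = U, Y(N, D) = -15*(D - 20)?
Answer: 728152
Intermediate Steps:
J(l) = -4*l² + 5492*l (J(l) = -4*((l² - 1374*l) + l) = -4*(l² - 1373*l) = -4*l² + 5492*l)
Y(N, D) = 300 - 15*D (Y(N, D) = -15*(-20 + D) = 300 - 15*D)
(Y(-1016, 788) + L(1584)) + J(1222) = ((300 - 15*788) + 1584) + 4*1222*(1373 - 1*1222) = ((300 - 11820) + 1584) + 4*1222*(1373 - 1222) = (-11520 + 1584) + 4*1222*151 = -9936 + 738088 = 728152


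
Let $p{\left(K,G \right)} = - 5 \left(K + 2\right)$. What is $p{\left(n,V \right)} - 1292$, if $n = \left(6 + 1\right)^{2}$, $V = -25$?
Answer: $-1547$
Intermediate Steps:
$n = 49$ ($n = 7^{2} = 49$)
$p{\left(K,G \right)} = -10 - 5 K$ ($p{\left(K,G \right)} = - 5 \left(2 + K\right) = -10 - 5 K$)
$p{\left(n,V \right)} - 1292 = \left(-10 - 245\right) - 1292 = -255 - 1292 = -1547$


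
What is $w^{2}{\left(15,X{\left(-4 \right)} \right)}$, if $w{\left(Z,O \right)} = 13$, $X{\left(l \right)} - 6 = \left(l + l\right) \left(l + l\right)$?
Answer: $169$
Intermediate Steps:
$X{\left(l \right)} = 6 + 4 l^{2}$ ($X{\left(l \right)} = 6 + \left(l + l\right) \left(l + l\right) = 6 + 2 l 2 l = 6 + 4 l^{2}$)
$w^{2}{\left(15,X{\left(-4 \right)} \right)} = 13^{2} = 169$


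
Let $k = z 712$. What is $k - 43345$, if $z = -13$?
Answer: $-52601$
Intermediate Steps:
$k = -9256$ ($k = \left(-13\right) 712 = -9256$)
$k - 43345 = -9256 - 43345 = -52601$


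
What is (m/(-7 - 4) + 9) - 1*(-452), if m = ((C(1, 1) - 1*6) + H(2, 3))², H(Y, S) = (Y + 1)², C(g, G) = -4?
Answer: 5070/11 ≈ 460.91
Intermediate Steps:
H(Y, S) = (1 + Y)²
m = 1 (m = ((-4 - 1*6) + (1 + 2)²)² = ((-4 - 6) + 3²)² = (-10 + 9)² = (-1)² = 1)
(m/(-7 - 4) + 9) - 1*(-452) = (1/(-7 - 4) + 9) - 1*(-452) = (1/(-11) + 9) + 452 = (-1/11*1 + 9) + 452 = (-1/11 + 9) + 452 = 98/11 + 452 = 5070/11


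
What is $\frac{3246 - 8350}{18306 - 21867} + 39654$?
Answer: $\frac{141212998}{3561} \approx 39655.0$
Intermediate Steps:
$\frac{3246 - 8350}{18306 - 21867} + 39654 = - \frac{5104}{-3561} + 39654 = \left(-5104\right) \left(- \frac{1}{3561}\right) + 39654 = \frac{5104}{3561} + 39654 = \frac{141212998}{3561}$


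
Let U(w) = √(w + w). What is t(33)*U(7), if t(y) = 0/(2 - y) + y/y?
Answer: √14 ≈ 3.7417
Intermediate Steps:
t(y) = 1 (t(y) = 0 + 1 = 1)
U(w) = √2*√w (U(w) = √(2*w) = √2*√w)
t(33)*U(7) = 1*(√2*√7) = 1*√14 = √14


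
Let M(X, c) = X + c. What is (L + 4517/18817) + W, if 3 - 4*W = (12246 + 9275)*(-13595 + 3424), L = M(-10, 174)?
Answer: 2059433630409/37634 ≈ 5.4723e+7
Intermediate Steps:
L = 164 (L = -10 + 174 = 164)
W = 109445047/2 (W = ¾ - (12246 + 9275)*(-13595 + 3424)/4 = ¾ - 21521*(-10171)/4 = ¾ - ¼*(-218890091) = ¾ + 218890091/4 = 109445047/2 ≈ 5.4722e+7)
(L + 4517/18817) + W = (164 + 4517/18817) + 109445047/2 = 3090505/18817 + 109445047/2 = 2059433630409/37634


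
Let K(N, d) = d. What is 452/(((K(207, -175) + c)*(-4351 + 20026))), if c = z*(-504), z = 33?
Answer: -452/263449725 ≈ -1.7157e-6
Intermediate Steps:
c = -16632 (c = 33*(-504) = -16632)
452/(((K(207, -175) + c)*(-4351 + 20026))) = 452/(((-175 - 16632)*(-4351 + 20026))) = 452/((-16807*15675)) = 452/(-263449725) = 452*(-1/263449725) = -452/263449725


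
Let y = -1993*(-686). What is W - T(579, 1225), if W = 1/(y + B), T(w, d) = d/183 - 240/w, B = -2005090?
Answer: -141474912539/22529707548 ≈ -6.2795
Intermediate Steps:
T(w, d) = -240/w + d/183 (T(w, d) = d*(1/183) - 240/w = d/183 - 240/w = -240/w + d/183)
y = 1367198
W = -1/637892 (W = 1/(1367198 - 2005090) = 1/(-637892) = -1/637892 ≈ -1.5677e-6)
W - T(579, 1225) = -1/637892 - (-240/579 + (1/183)*1225) = -1/637892 - (-240*1/579 + 1225/183) = -1/637892 - (-80/193 + 1225/183) = -1/637892 - 1*221785/35319 = -1/637892 - 221785/35319 = -141474912539/22529707548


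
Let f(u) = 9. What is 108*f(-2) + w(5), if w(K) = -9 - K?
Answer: 958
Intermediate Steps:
108*f(-2) + w(5) = 108*9 + (-9 - 1*5) = 972 + (-9 - 5) = 972 - 14 = 958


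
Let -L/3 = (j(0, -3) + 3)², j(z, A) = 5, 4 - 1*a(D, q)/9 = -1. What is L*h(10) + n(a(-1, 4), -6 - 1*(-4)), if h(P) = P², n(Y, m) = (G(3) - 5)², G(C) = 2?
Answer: -19191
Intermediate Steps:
a(D, q) = 45 (a(D, q) = 36 - 9*(-1) = 36 + 9 = 45)
n(Y, m) = 9 (n(Y, m) = (2 - 5)² = (-3)² = 9)
L = -192 (L = -3*(5 + 3)² = -3*8² = -3*64 = -192)
L*h(10) + n(a(-1, 4), -6 - 1*(-4)) = -192*10² + 9 = -192*100 + 9 = -19200 + 9 = -19191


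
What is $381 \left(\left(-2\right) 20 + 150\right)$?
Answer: $41910$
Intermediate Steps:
$381 \left(\left(-2\right) 20 + 150\right) = 381 \left(-40 + 150\right) = 381 \cdot 110 = 41910$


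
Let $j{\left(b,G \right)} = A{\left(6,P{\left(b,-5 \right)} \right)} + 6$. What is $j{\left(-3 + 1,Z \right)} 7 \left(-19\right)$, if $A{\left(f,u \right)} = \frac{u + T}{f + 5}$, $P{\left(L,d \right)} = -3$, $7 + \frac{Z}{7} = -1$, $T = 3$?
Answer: $-798$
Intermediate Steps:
$Z = -56$ ($Z = -49 + 7 \left(-1\right) = -49 - 7 = -56$)
$A{\left(f,u \right)} = \frac{3 + u}{5 + f}$ ($A{\left(f,u \right)} = \frac{u + 3}{f + 5} = \frac{3 + u}{5 + f}$)
$j{\left(b,G \right)} = 6$ ($j{\left(b,G \right)} = \frac{3 - 3}{5 + 6} + 6 = \frac{1}{11} \cdot 0 + 6 = 0 + 6 = 6$)
$j{\left(-3 + 1,Z \right)} 7 \left(-19\right) = 6 \cdot 7 \left(-19\right) = 42 \left(-19\right) = -798$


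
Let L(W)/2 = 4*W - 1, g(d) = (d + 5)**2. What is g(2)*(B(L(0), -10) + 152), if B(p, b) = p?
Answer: 7350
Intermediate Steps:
g(d) = (5 + d)**2
L(W) = -2 + 8*W (L(W) = 2*(4*W - 1) = 2*(-1 + 4*W) = -2 + 8*W)
g(2)*(B(L(0), -10) + 152) = (5 + 2)**2*((-2 + 8*0) + 152) = 7**2*((-2 + 0) + 152) = 49*(-2 + 152) = 49*150 = 7350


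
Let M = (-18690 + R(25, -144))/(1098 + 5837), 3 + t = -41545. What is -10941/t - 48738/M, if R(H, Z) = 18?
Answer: 585139435033/32324344 ≈ 18102.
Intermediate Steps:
t = -41548 (t = -3 - 41545 = -41548)
M = -18672/6935 (M = (-18690 + 18)/(1098 + 5837) = -18672/6935 ≈ -2.6924)
-10941/t - 48738/M = -10941/(-41548) - 48738/(-18672/6935) = -10941*(-1/41548) - 48738*(-6935/18672) = 10941/41548 + 56333005/3112 = 585139435033/32324344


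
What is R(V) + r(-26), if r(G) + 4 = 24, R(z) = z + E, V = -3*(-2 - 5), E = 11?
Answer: 52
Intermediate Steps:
V = 21 (V = -3*(-7) = 21)
R(z) = 11 + z (R(z) = z + 11 = 11 + z)
r(G) = 20 (r(G) = -4 + 24 = 20)
R(V) + r(-26) = (11 + 21) + 20 = 32 + 20 = 52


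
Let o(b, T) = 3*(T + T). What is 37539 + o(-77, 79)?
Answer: 38013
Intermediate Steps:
o(b, T) = 6*T (o(b, T) = 3*(2*T) = 6*T)
37539 + o(-77, 79) = 37539 + 6*79 = 37539 + 474 = 38013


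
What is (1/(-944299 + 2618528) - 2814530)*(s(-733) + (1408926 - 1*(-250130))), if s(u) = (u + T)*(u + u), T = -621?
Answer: -17171233514767583380/1674229 ≈ -1.0256e+13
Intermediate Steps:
s(u) = 2*u*(-621 + u) (s(u) = (u - 621)*(u + u) = (-621 + u)*(2*u) = 2*u*(-621 + u))
(1/(-944299 + 2618528) - 2814530)*(s(-733) + (1408926 - 1*(-250130))) = (1/(-944299 + 2618528) - 2814530)*(2*(-733)*(-621 - 733) + (1408926 - 1*(-250130))) = (1/1674229 - 2814530)*(2*(-733)*(-1354) + (1408926 + 250130)) = (1/1674229 - 2814530)*(1984964 + 1659056) = -4712167747369/1674229*3644020 = -17171233514767583380/1674229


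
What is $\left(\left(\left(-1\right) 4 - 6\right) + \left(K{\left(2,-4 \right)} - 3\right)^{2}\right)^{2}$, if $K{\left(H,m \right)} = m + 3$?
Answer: $36$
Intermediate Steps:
$K{\left(H,m \right)} = 3 + m$
$\left(\left(\left(-1\right) 4 - 6\right) + \left(K{\left(2,-4 \right)} - 3\right)^{2}\right)^{2} = \left(\left(\left(-1\right) 4 - 6\right) + \left(\left(3 - 4\right) - 3\right)^{2}\right)^{2} = \left(\left(-4 - 6\right) + \left(-1 - 3\right)^{2}\right)^{2} = \left(-10 + \left(-4\right)^{2}\right)^{2} = \left(-10 + 16\right)^{2} = 6^{2} = 36$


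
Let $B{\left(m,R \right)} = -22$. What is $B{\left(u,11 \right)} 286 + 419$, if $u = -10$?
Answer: $-5873$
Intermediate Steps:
$B{\left(u,11 \right)} 286 + 419 = \left(-22\right) 286 + 419 = -6292 + 419 = -5873$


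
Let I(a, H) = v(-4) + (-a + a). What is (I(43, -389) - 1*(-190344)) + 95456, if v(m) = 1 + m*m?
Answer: 285817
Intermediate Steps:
v(m) = 1 + m²
I(a, H) = 17 (I(a, H) = (1 + (-4)²) + (-a + a) = (1 + 16) + 0 = 17 + 0 = 17)
(I(43, -389) - 1*(-190344)) + 95456 = (17 - 1*(-190344)) + 95456 = (17 + 190344) + 95456 = 190361 + 95456 = 285817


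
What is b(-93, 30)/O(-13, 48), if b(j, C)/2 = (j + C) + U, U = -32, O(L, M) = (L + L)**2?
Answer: -95/338 ≈ -0.28106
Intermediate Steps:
O(L, M) = 4*L**2 (O(L, M) = (2*L)**2 = 4*L**2)
b(j, C) = -64 + 2*C + 2*j (b(j, C) = 2*((j + C) - 32) = 2*((C + j) - 32) = 2*(-32 + C + j) = -64 + 2*C + 2*j)
b(-93, 30)/O(-13, 48) = (-64 + 2*30 + 2*(-93))/((4*(-13)**2)) = (-64 + 60 - 186)/((4*169)) = -190/676 = -190*1/676 = -95/338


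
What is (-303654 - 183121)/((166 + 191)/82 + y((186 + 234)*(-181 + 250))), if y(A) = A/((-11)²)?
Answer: -4829781550/2419557 ≈ -1996.1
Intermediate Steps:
y(A) = A/121
(-303654 - 183121)/((166 + 191)/82 + y((186 + 234)*(-181 + 250))) = (-303654 - 183121)/((166 + 191)/82 + ((186 + 234)*(-181 + 250))/121) = -486775/((1/82)*357 + (420*69)/121) = -486775/(357/82 + (1/121)*28980) = -486775/(357/82 + 28980/121) = -486775/2419557/9922 = -486775*9922/2419557 = -4829781550/2419557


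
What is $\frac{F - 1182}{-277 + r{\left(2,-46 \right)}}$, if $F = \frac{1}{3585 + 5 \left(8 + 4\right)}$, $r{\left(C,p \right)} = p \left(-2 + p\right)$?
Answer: $- \frac{4308389}{7038495} \approx -0.61212$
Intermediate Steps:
$F = \frac{1}{3645}$ ($F = \frac{1}{3585 + 5 \cdot 12} = \frac{1}{3585 + 60} = \frac{1}{3645} \approx 0.00027435$)
$\frac{F - 1182}{-277 + r{\left(2,-46 \right)}} = \frac{\frac{1}{3645} - 1182}{-277 - 46 \left(-2 - 46\right)} = - \frac{4308389}{3645 \left(-277 - -2208\right)} = - \frac{4308389}{3645 \left(-277 + 2208\right)} = - \frac{4308389}{3645 \cdot 1931} = \left(- \frac{4308389}{3645}\right) \frac{1}{1931} = - \frac{4308389}{7038495}$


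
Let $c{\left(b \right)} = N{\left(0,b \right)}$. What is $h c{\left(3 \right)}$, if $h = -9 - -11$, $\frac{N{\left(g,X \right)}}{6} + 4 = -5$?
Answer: $-108$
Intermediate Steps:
$N{\left(g,X \right)} = -54$ ($N{\left(g,X \right)} = -24 + 6 \left(-5\right) = -24 - 30 = -54$)
$c{\left(b \right)} = -54$
$h = 2$ ($h = -9 + 11 = 2$)
$h c{\left(3 \right)} = 2 \left(-54\right) = -108$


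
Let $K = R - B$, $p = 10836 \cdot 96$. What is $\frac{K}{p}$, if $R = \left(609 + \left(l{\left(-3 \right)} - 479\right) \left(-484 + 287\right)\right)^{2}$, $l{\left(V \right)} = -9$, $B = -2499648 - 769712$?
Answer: $\frac{49538965}{5504} \approx 9000.5$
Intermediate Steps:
$B = -3269360$
$R = 9359595025$ ($R = \left(609 + \left(-9 - 479\right) \left(-484 + 287\right)\right)^{2} = \left(609 - -96136\right)^{2} = \left(609 + 96136\right)^{2} = 96745^{2} = 9359595025$)
$p = 1040256$
$K = 9362864385$ ($K = 9359595025 - -3269360 = 9359595025 + 3269360 = 9362864385$)
$\frac{K}{p} = \frac{9362864385}{1040256} = 9362864385 \cdot \frac{1}{1040256} = \frac{49538965}{5504}$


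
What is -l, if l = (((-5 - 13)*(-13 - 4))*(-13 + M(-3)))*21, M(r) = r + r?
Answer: 122094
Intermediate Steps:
M(r) = 2*r
l = -122094 (l = (((-5 - 13)*(-13 - 4))*(-13 + 2*(-3)))*21 = ((-18*(-17))*(-13 - 6))*21 = (306*(-19))*21 = -5814*21 = -122094)
-l = -1*(-122094) = 122094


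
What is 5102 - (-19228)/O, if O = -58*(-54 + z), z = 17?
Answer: 5484060/1073 ≈ 5111.0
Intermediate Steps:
O = 2146 (O = -58*(-54 + 17) = -58*(-37) = 2146)
5102 - (-19228)/O = 5102 - (-19228)/2146 = 5102 - 1*(-9614/1073) = 5102 + 9614/1073 = 5484060/1073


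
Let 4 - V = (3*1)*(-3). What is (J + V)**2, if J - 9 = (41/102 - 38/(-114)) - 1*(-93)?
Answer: 15484225/1156 ≈ 13395.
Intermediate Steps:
V = 13 (V = 4 - 3*1*(-3) = 4 - 3*(-3) = 4 - 1*(-9) = 4 + 9 = 13)
J = 3493/34 (J = 9 + ((41/102 - 38/(-114)) - 1*(-93)) = 9 + ((41*(1/102) - 38*(-1/114)) + 93) = 9 + ((41/102 + 1/3) + 93) = 9 + (25/34 + 93) = 9 + 3187/34 = 3493/34 ≈ 102.74)
(J + V)**2 = (3493/34 + 13)**2 = (3935/34)**2 = 15484225/1156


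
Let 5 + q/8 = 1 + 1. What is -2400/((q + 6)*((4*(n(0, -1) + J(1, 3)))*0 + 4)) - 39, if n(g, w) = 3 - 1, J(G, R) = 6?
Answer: -17/3 ≈ -5.6667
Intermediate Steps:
n(g, w) = 2
q = -24 (q = -40 + 8*(1 + 1) = -40 + 8*2 = -40 + 16 = -24)
-2400/((q + 6)*((4*(n(0, -1) + J(1, 3)))*0 + 4)) - 39 = -2400/((-24 + 6)*((4*(2 + 6))*0 + 4)) - 39 = -2400/((-18*((4*8)*0 + 4))) - 39 = -2400/((-18*(32*0 + 4))) - 39 = -2400/((-18*(0 + 4))) - 39 = -2400/((-18*4)) - 39 = -2400/(-72) - 39 = -2400*(-1)/72 - 39 = -50*(-⅔) - 39 = 100/3 - 39 = -17/3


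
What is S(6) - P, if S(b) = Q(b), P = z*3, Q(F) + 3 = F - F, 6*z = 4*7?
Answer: -17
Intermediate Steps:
z = 14/3 (z = (4*7)/6 = (1/6)*28 = 14/3 ≈ 4.6667)
Q(F) = -3 (Q(F) = -3 + (F - F) = -3 + 0 = -3)
P = 14 (P = (14/3)*3 = 14)
S(b) = -3
S(6) - P = -3 - 1*14 = -3 - 14 = -17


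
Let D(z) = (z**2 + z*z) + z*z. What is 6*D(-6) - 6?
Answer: 642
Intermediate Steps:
D(z) = 3*z**2 (D(z) = (z**2 + z**2) + z**2 = 2*z**2 + z**2 = 3*z**2)
6*D(-6) - 6 = 6*(3*(-6)**2) - 6 = 6*(3*36) - 6 = 6*108 - 6 = 648 - 6 = 642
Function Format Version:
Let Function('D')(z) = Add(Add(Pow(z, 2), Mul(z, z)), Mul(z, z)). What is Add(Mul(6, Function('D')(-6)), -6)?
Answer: 642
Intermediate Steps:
Function('D')(z) = Mul(3, Pow(z, 2)) (Function('D')(z) = Add(Add(Pow(z, 2), Pow(z, 2)), Pow(z, 2)) = Add(Mul(2, Pow(z, 2)), Pow(z, 2)) = Mul(3, Pow(z, 2)))
Add(Mul(6, Function('D')(-6)), -6) = Add(Mul(6, Mul(3, Pow(-6, 2))), -6) = Add(Mul(6, Mul(3, 36)), -6) = Add(Mul(6, 108), -6) = Add(648, -6) = 642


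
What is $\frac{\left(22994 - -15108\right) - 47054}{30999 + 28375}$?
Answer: $- \frac{4476}{29687} \approx -0.15077$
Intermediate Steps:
$\frac{\left(22994 - -15108\right) - 47054}{30999 + 28375} = \frac{\left(22994 + 15108\right) - 47054}{59374} = \left(38102 - 47054\right) \frac{1}{59374} = \left(-8952\right) \frac{1}{59374} = - \frac{4476}{29687}$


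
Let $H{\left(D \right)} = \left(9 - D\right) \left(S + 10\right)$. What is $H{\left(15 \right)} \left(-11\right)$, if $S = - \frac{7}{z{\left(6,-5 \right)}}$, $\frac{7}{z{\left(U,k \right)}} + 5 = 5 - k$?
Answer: $330$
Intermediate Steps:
$z{\left(U,k \right)} = - \frac{7}{k}$ ($z{\left(U,k \right)} = \frac{7}{-5 - \left(-5 + k\right)} = \frac{7}{\left(-1\right) k} = 7 \left(- \frac{1}{k}\right) = - \frac{7}{k}$)
$S = -5$ ($S = - \frac{7}{\left(-7\right) \frac{1}{-5}} = - \frac{7}{\left(-7\right) \left(- \frac{1}{5}\right)} = - \frac{7}{\frac{7}{5}} = \left(-7\right) \frac{5}{7} = -5$)
$H{\left(D \right)} = 45 - 5 D$ ($H{\left(D \right)} = \left(9 - D\right) \left(-5 + 10\right) = \left(9 - D\right) 5 = 45 - 5 D$)
$H{\left(15 \right)} \left(-11\right) = \left(45 - 75\right) \left(-11\right) = \left(-30\right) \left(-11\right) = 330$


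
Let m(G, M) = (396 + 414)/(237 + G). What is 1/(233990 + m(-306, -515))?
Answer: 23/5381500 ≈ 4.2739e-6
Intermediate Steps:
m(G, M) = 810/(237 + G)
1/(233990 + m(-306, -515)) = 1/(233990 + 810/(237 - 306)) = 1/(233990 + 810/(-69)) = 1/(233990 + 810*(-1/69)) = 1/(233990 - 270/23) = 1/(5381500/23) = 23/5381500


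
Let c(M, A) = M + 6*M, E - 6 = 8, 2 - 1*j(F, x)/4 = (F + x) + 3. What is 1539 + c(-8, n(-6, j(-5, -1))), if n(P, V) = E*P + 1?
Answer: 1483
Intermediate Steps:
j(F, x) = -4 - 4*F - 4*x (j(F, x) = 8 - 4*((F + x) + 3) = 8 - 4*(3 + F + x) = 8 + (-12 - 4*F - 4*x) = -4 - 4*F - 4*x)
E = 14 (E = 6 + 8 = 14)
n(P, V) = 1 + 14*P (n(P, V) = 14*P + 1 = 1 + 14*P)
c(M, A) = 7*M
1539 + c(-8, n(-6, j(-5, -1))) = 1539 + 7*(-8) = 1539 - 56 = 1483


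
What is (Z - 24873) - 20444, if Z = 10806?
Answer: -34511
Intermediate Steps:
(Z - 24873) - 20444 = (10806 - 24873) - 20444 = -14067 - 20444 = -34511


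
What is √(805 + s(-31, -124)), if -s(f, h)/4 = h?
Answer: √1301 ≈ 36.069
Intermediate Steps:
s(f, h) = -4*h
√(805 + s(-31, -124)) = √(805 - 4*(-124)) = √(805 + 496) = √1301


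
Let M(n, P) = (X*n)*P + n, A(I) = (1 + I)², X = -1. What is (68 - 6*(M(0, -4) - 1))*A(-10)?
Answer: 5994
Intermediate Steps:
M(n, P) = n - P*n (M(n, P) = (-n)*P + n = -P*n + n = n - P*n)
(68 - 6*(M(0, -4) - 1))*A(-10) = (68 - 6*(0*(1 - 1*(-4)) - 1))*(1 - 10)² = (68 - 6*(0*(1 + 4) - 1))*(-9)² = (68 - 6*(0*5 - 1))*81 = (68 - 6*(0 - 1))*81 = (68 - 6*(-1))*81 = (68 + 6)*81 = 74*81 = 5994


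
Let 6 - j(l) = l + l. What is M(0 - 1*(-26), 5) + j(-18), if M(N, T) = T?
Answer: 47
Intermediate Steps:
j(l) = 6 - 2*l (j(l) = 6 - (l + l) = 6 - 2*l)
M(0 - 1*(-26), 5) + j(-18) = 5 + (6 - 2*(-18)) = 5 + (6 + 36) = 5 + 42 = 47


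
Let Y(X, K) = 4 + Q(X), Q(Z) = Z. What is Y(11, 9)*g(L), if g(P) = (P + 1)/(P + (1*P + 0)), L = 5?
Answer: 9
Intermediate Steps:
Y(X, K) = 4 + X
g(P) = (1 + P)/(2*P) (g(P) = (1 + P)/(P + (P + 0)) = (1 + P)/(P + P) = (1 + P)/((2*P)) = (1 + P)*(1/(2*P)) = (1 + P)/(2*P))
Y(11, 9)*g(L) = (4 + 11)*((½)*(1 + 5)/5) = 15*((½)*(⅕)*6) = 15*(⅗) = 9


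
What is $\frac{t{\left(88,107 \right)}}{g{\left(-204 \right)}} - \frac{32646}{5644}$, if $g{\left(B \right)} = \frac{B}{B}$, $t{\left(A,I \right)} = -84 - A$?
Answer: $- \frac{501707}{2822} \approx -177.78$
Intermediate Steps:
$g{\left(B \right)} = 1$
$\frac{t{\left(88,107 \right)}}{g{\left(-204 \right)}} - \frac{32646}{5644} = \frac{-84 - 88}{1} - \frac{32646}{5644} = \left(-84 - 88\right) 1 - \frac{16323}{2822} = \left(-172\right) 1 - \frac{16323}{2822} = -172 - \frac{16323}{2822} = - \frac{501707}{2822}$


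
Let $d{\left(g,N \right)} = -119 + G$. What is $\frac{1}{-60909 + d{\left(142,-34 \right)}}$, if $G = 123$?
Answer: $- \frac{1}{60905} \approx -1.6419 \cdot 10^{-5}$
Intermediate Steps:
$d{\left(g,N \right)} = 4$ ($d{\left(g,N \right)} = -119 + 123 = 4$)
$\frac{1}{-60909 + d{\left(142,-34 \right)}} = \frac{1}{-60909 + 4} = \frac{1}{-60905} = - \frac{1}{60905}$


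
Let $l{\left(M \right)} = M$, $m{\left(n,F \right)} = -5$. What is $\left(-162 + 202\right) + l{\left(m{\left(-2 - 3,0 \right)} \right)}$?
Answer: $35$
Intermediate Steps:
$\left(-162 + 202\right) + l{\left(m{\left(-2 - 3,0 \right)} \right)} = \left(-162 + 202\right) - 5 = 40 - 5 = 35$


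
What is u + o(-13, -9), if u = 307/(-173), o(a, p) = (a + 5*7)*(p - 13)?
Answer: -84039/173 ≈ -485.77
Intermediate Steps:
o(a, p) = (-13 + p)*(35 + a) (o(a, p) = (a + 35)*(-13 + p) = (35 + a)*(-13 + p) = (-13 + p)*(35 + a))
u = -307/173 (u = 307*(-1/173) = -307/173 ≈ -1.7746)
u + o(-13, -9) = -307/173 + (-455 - 13*(-13) + 35*(-9) - 13*(-9)) = -307/173 + (-455 + 169 - 315 + 117) = -307/173 - 484 = -84039/173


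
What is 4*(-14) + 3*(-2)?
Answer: -62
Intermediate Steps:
4*(-14) + 3*(-2) = -56 - 6 = -62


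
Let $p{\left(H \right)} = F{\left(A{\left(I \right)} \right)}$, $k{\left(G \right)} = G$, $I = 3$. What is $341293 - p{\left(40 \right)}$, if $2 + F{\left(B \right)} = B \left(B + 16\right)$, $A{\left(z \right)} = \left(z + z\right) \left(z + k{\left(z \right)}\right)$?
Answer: $339423$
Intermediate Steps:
$A{\left(z \right)} = 4 z^{2}$ ($A{\left(z \right)} = \left(z + z\right) \left(z + z\right) = 2 z 2 z = 4 z^{2}$)
$F{\left(B \right)} = -2 + B \left(16 + B\right)$ ($F{\left(B \right)} = -2 + B \left(B + 16\right) = -2 + B \left(16 + B\right)$)
$p{\left(H \right)} = 1870$ ($p{\left(H \right)} = -2 + \left(4 \cdot 3^{2}\right)^{2} + 16 \cdot 4 \cdot 3^{2} = -2 + \left(4 \cdot 9\right)^{2} + 16 \cdot 4 \cdot 9 = -2 + 36^{2} + 16 \cdot 36 = -2 + 1296 + 576 = 1870$)
$341293 - p{\left(40 \right)} = 341293 - 1870 = 339423$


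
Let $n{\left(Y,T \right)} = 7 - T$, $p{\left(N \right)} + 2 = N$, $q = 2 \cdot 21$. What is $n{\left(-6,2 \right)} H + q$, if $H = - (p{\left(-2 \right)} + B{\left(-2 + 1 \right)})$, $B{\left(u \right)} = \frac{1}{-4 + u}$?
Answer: $63$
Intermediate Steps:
$q = 42$
$p{\left(N \right)} = -2 + N$
$H = \frac{21}{5}$ ($H = - (\left(-2 - 2\right) + \frac{1}{-4 + \left(-2 + 1\right)}) = - (-4 + \frac{1}{-4 - 1}) = - (-4 + \frac{1}{-5}) = - (-4 - \frac{1}{5}) = \left(-1\right) \left(- \frac{21}{5}\right) = \frac{21}{5} \approx 4.2$)
$n{\left(-6,2 \right)} H + q = \left(7 - 2\right) \frac{21}{5} + 42 = 5 \cdot \frac{21}{5} + 42 = 21 + 42 = 63$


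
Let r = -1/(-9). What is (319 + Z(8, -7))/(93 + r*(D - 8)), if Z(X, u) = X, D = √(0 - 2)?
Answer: 813249/229081 - 981*I*√2/229081 ≈ 3.55 - 0.0060561*I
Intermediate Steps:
D = I*√2 (D = √(-2) = I*√2 ≈ 1.4142*I)
r = ⅑ (r = -1*(-⅑) = ⅑ ≈ 0.11111)
(319 + Z(8, -7))/(93 + r*(D - 8)) = (319 + 8)/(93 + (I*√2 - 8)/9) = 327/(93 + (-8 + I*√2)/9) = 327/(93 + (-8/9 + I*√2/9)) = 327/(829/9 + I*√2/9)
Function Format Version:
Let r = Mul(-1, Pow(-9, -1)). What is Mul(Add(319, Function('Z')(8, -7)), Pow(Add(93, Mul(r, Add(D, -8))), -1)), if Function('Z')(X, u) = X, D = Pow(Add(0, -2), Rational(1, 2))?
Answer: Add(Rational(813249, 229081), Mul(Rational(-981, 229081), I, Pow(2, Rational(1, 2)))) ≈ Add(3.5500, Mul(-0.0060561, I))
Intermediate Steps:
D = Mul(I, Pow(2, Rational(1, 2))) (D = Pow(-2, Rational(1, 2)) = Mul(I, Pow(2, Rational(1, 2))) ≈ Mul(1.4142, I))
r = Rational(1, 9) (r = Mul(-1, Rational(-1, 9)) = Rational(1, 9) ≈ 0.11111)
Mul(Add(319, Function('Z')(8, -7)), Pow(Add(93, Mul(r, Add(D, -8))), -1)) = Mul(Add(319, 8), Pow(Add(93, Mul(Rational(1, 9), Add(Mul(I, Pow(2, Rational(1, 2))), -8))), -1)) = Mul(327, Pow(Add(93, Mul(Rational(1, 9), Add(-8, Mul(I, Pow(2, Rational(1, 2)))))), -1)) = Mul(327, Pow(Add(93, Add(Rational(-8, 9), Mul(Rational(1, 9), I, Pow(2, Rational(1, 2))))), -1)) = Mul(327, Pow(Add(Rational(829, 9), Mul(Rational(1, 9), I, Pow(2, Rational(1, 2)))), -1))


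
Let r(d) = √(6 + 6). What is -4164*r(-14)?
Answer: -8328*√3 ≈ -14425.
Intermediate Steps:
r(d) = 2*√3 (r(d) = √12 = 2*√3)
-4164*r(-14) = -8328*√3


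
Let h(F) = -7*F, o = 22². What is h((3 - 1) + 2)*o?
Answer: -13552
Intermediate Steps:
o = 484
h((3 - 1) + 2)*o = -7*((3 - 1) + 2)*484 = -7*(2 + 2)*484 = -7*4*484 = -28*484 = -13552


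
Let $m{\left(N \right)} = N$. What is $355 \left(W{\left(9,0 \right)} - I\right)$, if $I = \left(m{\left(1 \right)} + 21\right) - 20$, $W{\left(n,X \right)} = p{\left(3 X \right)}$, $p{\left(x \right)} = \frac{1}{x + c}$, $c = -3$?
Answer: $- \frac{2485}{3} \approx -828.33$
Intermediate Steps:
$p{\left(x \right)} = \frac{1}{-3 + x}$ ($p{\left(x \right)} = \frac{1}{x - 3} = \frac{1}{-3 + x}$)
$W{\left(n,X \right)} = \frac{1}{-3 + 3 X}$
$I = 2$ ($I = \left(1 + 21\right) - 20 = 22 - 20 = 2$)
$355 \left(W{\left(9,0 \right)} - I\right) = 355 \left(\frac{1}{3 \left(-1 + 0\right)} - 2\right) = 355 \left(\frac{1}{3 \left(-1\right)} - 2\right) = 355 \left(\frac{1}{3} \left(-1\right) - 2\right) = 355 \left(- \frac{1}{3} - 2\right) = 355 \left(- \frac{7}{3}\right) = - \frac{2485}{3}$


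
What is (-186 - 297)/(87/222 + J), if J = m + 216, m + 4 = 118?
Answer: -1554/1063 ≈ -1.4619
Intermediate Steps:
m = 114 (m = -4 + 118 = 114)
J = 330 (J = 114 + 216 = 330)
(-186 - 297)/(87/222 + J) = (-186 - 297)/(87/222 + 330) = -483/(87*(1/222) + 330) = -483/(29/74 + 330) = -483/24449/74 = -483*74/24449 = -1554/1063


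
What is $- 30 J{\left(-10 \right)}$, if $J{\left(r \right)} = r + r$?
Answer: $600$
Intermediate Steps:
$J{\left(r \right)} = 2 r$
$- 30 J{\left(-10 \right)} = - 30 \cdot 2 \left(-10\right) = \left(-30\right) \left(-20\right) = 600$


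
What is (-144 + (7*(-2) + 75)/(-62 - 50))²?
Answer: 262083721/12544 ≈ 20893.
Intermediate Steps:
(-144 + (7*(-2) + 75)/(-62 - 50))² = (-144 + (-14 + 75)/(-112))² = (-144 + 61*(-1/112))² = (-144 - 61/112)² = (-16189/112)² = 262083721/12544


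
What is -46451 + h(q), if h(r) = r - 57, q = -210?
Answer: -46718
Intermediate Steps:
h(r) = -57 + r
-46451 + h(q) = -46451 + (-57 - 210) = -46451 - 267 = -46718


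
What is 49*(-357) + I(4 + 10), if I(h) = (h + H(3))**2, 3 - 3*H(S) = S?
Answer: -17297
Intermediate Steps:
H(S) = 1 - S/3
I(h) = h**2 (I(h) = (h + (1 - 1/3*3))**2 = (h + (1 - 1))**2 = (h + 0)**2 = h**2)
49*(-357) + I(4 + 10) = 49*(-357) + (4 + 10)**2 = -17493 + 14**2 = -17493 + 196 = -17297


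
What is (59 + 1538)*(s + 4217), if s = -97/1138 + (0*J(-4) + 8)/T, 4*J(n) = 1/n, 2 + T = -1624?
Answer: 6230631116945/925194 ≈ 6.7344e+6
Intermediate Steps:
T = -1626 (T = -2 - 1624 = -1626)
J(n) = 1/(4*n)
s = -83413/925194 (s = -97/1138 + (0*((¼)/(-4)) + 8)/(-1626) = -97*1/1138 + (0*((¼)*(-¼)) + 8)*(-1/1626) = -97/1138 + (0*(-1/16) + 8)*(-1/1626) = -97/1138 + (0 + 8)*(-1/1626) = -97/1138 + 8*(-1/1626) = -97/1138 - 4/813 = -83413/925194 ≈ -0.090157)
(59 + 1538)*(s + 4217) = (59 + 1538)*(-83413/925194 + 4217) = 1597*(3901459685/925194) = 6230631116945/925194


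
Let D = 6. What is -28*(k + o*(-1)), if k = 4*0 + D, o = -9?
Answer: -420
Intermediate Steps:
k = 6 (k = 4*0 + 6 = 0 + 6 = 6)
-28*(k + o*(-1)) = -28*(6 - 9*(-1)) = -28*(6 + 9) = -28*15 = -420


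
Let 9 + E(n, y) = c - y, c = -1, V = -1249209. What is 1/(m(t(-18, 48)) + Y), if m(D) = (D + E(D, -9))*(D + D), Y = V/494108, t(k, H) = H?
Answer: 494108/2228166087 ≈ 0.00022176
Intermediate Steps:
E(n, y) = -10 - y (E(n, y) = -9 + (-1 - y) = -10 - y)
Y = -1249209/494108 ≈ -2.5282
m(D) = 2*D*(-1 + D) (m(D) = (D + (-10 - 1*(-9)))*(D + D) = (D + (-10 + 9))*(2*D) = (D - 1)*(2*D) = (-1 + D)*(2*D) = 2*D*(-1 + D))
1/(m(t(-18, 48)) + Y) = 1/(2*48*(-1 + 48) - 1249209/494108) = 1/(2*48*47 - 1249209/494108) = 1/(4512 - 1249209/494108) = 1/(2228166087/494108) = 494108/2228166087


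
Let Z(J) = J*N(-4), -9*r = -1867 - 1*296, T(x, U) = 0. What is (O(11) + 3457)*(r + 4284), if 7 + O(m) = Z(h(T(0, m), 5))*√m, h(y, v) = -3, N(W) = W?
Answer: 15608950 + 54292*√11 ≈ 1.5789e+7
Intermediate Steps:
r = 721/3 (r = -(-1867 - 1*296)/9 = -(-1867 - 296)/9 = -⅑*(-2163) = 721/3 ≈ 240.33)
Z(J) = -4*J (Z(J) = J*(-4) = -4*J)
O(m) = -7 + 12*√m (O(m) = -7 + (-4*(-3))*√m = -7 + 12*√m)
(O(11) + 3457)*(r + 4284) = ((-7 + 12*√11) + 3457)*(721/3 + 4284) = (3450 + 12*√11)*(13573/3) = 15608950 + 54292*√11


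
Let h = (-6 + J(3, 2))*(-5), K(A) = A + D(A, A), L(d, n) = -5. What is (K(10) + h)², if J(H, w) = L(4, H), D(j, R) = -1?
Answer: 4096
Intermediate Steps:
J(H, w) = -5
K(A) = -1 + A (K(A) = A - 1 = -1 + A)
h = 55 (h = (-6 - 5)*(-5) = -11*(-5) = 55)
(K(10) + h)² = ((-1 + 10) + 55)² = (9 + 55)² = 64² = 4096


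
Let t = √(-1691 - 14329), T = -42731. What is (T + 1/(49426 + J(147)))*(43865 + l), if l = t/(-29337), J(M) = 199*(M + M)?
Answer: -202307235094715/107932 + 4612042291*I*√445/527733514 ≈ -1.8744e+9 + 184.36*I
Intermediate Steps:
J(M) = 398*M (J(M) = 199*(2*M) = 398*M)
t = 6*I*√445 (t = √(-16020) = 6*I*√445 ≈ 126.57*I)
l = -2*I*√445/9779 (l = (6*I*√445)/(-29337) = (6*I*√445)*(-1/29337) = -2*I*√445/9779 ≈ -0.0043143*I)
(T + 1/(49426 + J(147)))*(43865 + l) = (-42731 + 1/(49426 + 398*147))*(43865 - 2*I*√445/9779) = (-42731 + 1/(49426 + 58506))*(43865 - 2*I*√445/9779) = (-42731 + 1/107932)*(43865 - 2*I*√445/9779) = -4612042291*(43865 - 2*I*√445/9779)/107932 = -202307235094715/107932 + 4612042291*I*√445/527733514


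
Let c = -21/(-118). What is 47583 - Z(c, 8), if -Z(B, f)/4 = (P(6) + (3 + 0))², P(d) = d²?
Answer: 53667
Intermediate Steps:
c = 21/118 (c = -21*(-1/118) = 21/118 ≈ 0.17797)
Z(B, f) = -6084 (Z(B, f) = -4*(6² + (3 + 0))² = -4*(36 + 3)² = -4*39² = -4*1521 = -6084)
47583 - Z(c, 8) = 47583 - 1*(-6084) = 47583 + 6084 = 53667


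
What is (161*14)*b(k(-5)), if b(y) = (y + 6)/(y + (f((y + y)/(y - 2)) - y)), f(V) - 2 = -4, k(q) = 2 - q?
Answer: -14651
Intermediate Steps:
f(V) = -2 (f(V) = 2 - 4 = -2)
b(y) = -3 - y/2 (b(y) = (y + 6)/(y + (-2 - y)) = (6 + y)/(-2) = (6 + y)*(-1/2) = -3 - y/2)
(161*14)*b(k(-5)) = (161*14)*(-3 - (2 - 1*(-5))/2) = 2254*(-3 - (2 + 5)/2) = 2254*(-3 - 1/2*7) = 2254*(-3 - 7/2) = 2254*(-13/2) = -14651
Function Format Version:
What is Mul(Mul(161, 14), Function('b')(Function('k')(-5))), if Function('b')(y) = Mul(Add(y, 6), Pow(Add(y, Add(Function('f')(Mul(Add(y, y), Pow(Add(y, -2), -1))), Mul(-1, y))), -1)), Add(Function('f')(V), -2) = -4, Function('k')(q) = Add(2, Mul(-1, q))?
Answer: -14651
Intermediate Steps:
Function('f')(V) = -2 (Function('f')(V) = Add(2, -4) = -2)
Function('b')(y) = Add(-3, Mul(Rational(-1, 2), y)) (Function('b')(y) = Mul(Add(y, 6), Pow(Add(y, Add(-2, Mul(-1, y))), -1)) = Mul(Add(6, y), Pow(-2, -1)) = Mul(Add(6, y), Rational(-1, 2)) = Add(-3, Mul(Rational(-1, 2), y)))
Mul(Mul(161, 14), Function('b')(Function('k')(-5))) = Mul(Mul(161, 14), Add(-3, Mul(Rational(-1, 2), Add(2, Mul(-1, -5))))) = Mul(2254, Add(-3, Mul(Rational(-1, 2), Add(2, 5)))) = Mul(2254, Add(-3, Mul(Rational(-1, 2), 7))) = Mul(2254, Add(-3, Rational(-7, 2))) = Mul(2254, Rational(-13, 2)) = -14651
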